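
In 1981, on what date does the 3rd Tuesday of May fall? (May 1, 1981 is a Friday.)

19 May 1981

May 1981 begins on a Friday, so the first Tuesday is May 5 (4 days later).
The 3rd Tuesday is 2 weeks later: 5 + 14 = 19.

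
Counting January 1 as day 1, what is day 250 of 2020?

Sep 6, 2020

Jan has 31 days (250 − 31 = 219 remain).
Feb has 29 days (219 − 29 = 190 remain).
Mar has 31 days (190 − 31 = 159 remain).
Apr has 30 days (159 − 30 = 129 remain).
May has 31 days (129 − 31 = 98 remain).
Jun has 30 days (98 − 30 = 68 remain).
Jul has 31 days (68 − 31 = 37 remain).
Aug has 31 days (37 − 31 = 6 remain).
6 into Sep → Sep 6.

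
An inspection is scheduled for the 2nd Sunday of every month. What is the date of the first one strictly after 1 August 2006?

13 August 2006

August 2006 starts on a Tuesday; its first Sunday is the 6th, so the 2nd Sunday is the 13th — 13 August 2006.
13 August 2006 is after 1 August 2006, so that is the next one.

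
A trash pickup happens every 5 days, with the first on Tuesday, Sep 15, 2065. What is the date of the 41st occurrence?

Apr 3, 2066

The 41st occurrence is 40 intervals after the first: 40 × 5 = 200 days after Sep 15, 2065.
Sep has 30 days — 15 days to the end of Sep leaves 185.
Oct has 31 days (154 left).
Nov has 30 days (124 left).
Dec has 31 days (93 left).
Jan has 31 days (62 left).
Feb has 28 days (34 left).
Mar has 31 days (3 left).
3 days into Apr → Apr 3, 2066.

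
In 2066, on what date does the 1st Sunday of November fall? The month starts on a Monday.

November 2066 begins on a Monday, so the first Sunday is November 7 (6 days later).

November 7, 2066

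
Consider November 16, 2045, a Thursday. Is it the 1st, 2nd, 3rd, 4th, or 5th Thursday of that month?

3rd

Day 16 falls in week ⌈16/7⌉ of the month.
Days 1–7 hold the 1st Thursday, 8–14 the 2nd, 15–21 the 3rd, 22–28 the 4th, 29–31 the 5th.
16 is in the range for the 3rd.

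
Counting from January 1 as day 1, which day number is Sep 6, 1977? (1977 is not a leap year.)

Days in months before Sep: 31 + 28 + 31 + 30 + 31 + 30 + 31 + 31 = 243.
Plus 6 days into Sep → day 249.

249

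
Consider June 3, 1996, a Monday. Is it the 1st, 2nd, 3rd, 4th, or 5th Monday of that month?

Day 3 falls in week ⌈3/7⌉ of the month.
Days 1–7 hold the 1st Monday, 8–14 the 2nd, 15–21 the 3rd, 22–28 the 4th, 29–31 the 5th.
3 is in the range for the 1st.

1st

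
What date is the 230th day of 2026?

August 18, 2026

January has 31 days (230 − 31 = 199 remain).
February has 28 days (199 − 28 = 171 remain).
March has 31 days (171 − 31 = 140 remain).
April has 30 days (140 − 30 = 110 remain).
May has 31 days (110 − 31 = 79 remain).
June has 30 days (79 − 30 = 49 remain).
July has 31 days (49 − 31 = 18 remain).
18 into August → August 18.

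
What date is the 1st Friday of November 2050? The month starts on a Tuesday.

November 2050 begins on a Tuesday, so the first Friday is November 4 (3 days later).

November 4, 2050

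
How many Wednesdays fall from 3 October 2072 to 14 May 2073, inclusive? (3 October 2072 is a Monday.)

3 October 2072 is a Monday; the first Wednesday on or after it is 5 October 2072 (2 days later).
From 5 October 2072 to 14 May 2073: 26 + 30 + 31 + 31 + 28 + 31 + 30 + 14 = 221 days (rest of October, November, December, January, February, March, April, May).
221 ÷ 7 = 31 full weeks with remainder 4, so 31 more Wednesdays after the first → 32.

32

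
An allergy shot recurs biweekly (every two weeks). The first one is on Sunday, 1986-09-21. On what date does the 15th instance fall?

1987-04-05

The 15th occurrence is 14 intervals after the first: 14 × 14 = 196 days after 1986-09-21.
September has 30 days — 9 days to the end of September leaves 187.
October has 31 days (156 left).
November has 30 days (126 left).
December has 31 days (95 left).
January has 31 days (64 left).
February has 28 days (36 left).
March has 31 days (5 left).
5 days into April → 1987-04-05.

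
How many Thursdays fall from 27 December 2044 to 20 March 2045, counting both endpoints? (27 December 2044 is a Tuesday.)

12

27 December 2044 is a Tuesday; the first Thursday on or after it is 29 December 2044 (2 days later).
From 29 December 2044 to 20 March 2045: 2 + 31 + 28 + 20 = 81 days (rest of December, January, February, March).
81 ÷ 7 = 11 full weeks with remainder 4, so 11 more Thursdays after the first → 12.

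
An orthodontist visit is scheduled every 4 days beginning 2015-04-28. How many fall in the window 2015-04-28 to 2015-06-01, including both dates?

9

Occurrences land 4·i days after 2015-04-28 for i = 0, 1, 2, …
The window opens on the start date, so the first occurrence inside is #1 on 2015-04-28.
2015-06-01 is 34 days after the start; 34 ÷ 4 = 8 remainder 2. Last occurrence in the window: #9 on 2015-05-30.
Occurrences #1 through #9: 9 in total.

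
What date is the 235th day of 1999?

Jan has 31 days (235 − 31 = 204 remain).
Feb has 28 days (204 − 28 = 176 remain).
Mar has 31 days (176 − 31 = 145 remain).
Apr has 30 days (145 − 30 = 115 remain).
May has 31 days (115 − 31 = 84 remain).
Jun has 30 days (84 − 30 = 54 remain).
Jul has 31 days (54 − 31 = 23 remain).
23 into Aug → Aug 23.

Aug 23, 1999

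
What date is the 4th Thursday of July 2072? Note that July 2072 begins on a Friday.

28 July 2072

July 2072 begins on a Friday, so the first Thursday is July 7 (6 days later).
The 4th Thursday is 3 weeks later: 7 + 21 = 28.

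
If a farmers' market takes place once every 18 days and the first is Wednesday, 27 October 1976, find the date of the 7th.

12 February 1977

The 7th occurrence is 6 intervals after the first: 6 × 18 = 108 days after 27 October 1976.
October has 31 days — 4 days to the end of October leaves 104.
November has 30 days (74 left).
December has 31 days (43 left).
January has 31 days (12 left).
12 days into February → 12 February 1977.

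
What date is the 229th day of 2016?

January has 31 days (229 − 31 = 198 remain).
February has 29 days (198 − 29 = 169 remain).
March has 31 days (169 − 31 = 138 remain).
April has 30 days (138 − 30 = 108 remain).
May has 31 days (108 − 31 = 77 remain).
June has 30 days (77 − 30 = 47 remain).
July has 31 days (47 − 31 = 16 remain).
16 into August → August 16.

August 16, 2016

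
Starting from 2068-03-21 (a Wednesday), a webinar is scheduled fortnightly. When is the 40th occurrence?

2069-09-18

The 40th occurrence is 39 intervals after the first: 39 × 14 = 546 days after 2068-03-21.
March has 31 days — 10 days to the end of March leaves 536.
From end of March to end of 2068 is 275 days (261 left).
January has 31 days (230 left).
February has 28 days (202 left).
March has 31 days (171 left).
April has 30 days (141 left).
May has 31 days (110 left).
June has 30 days (80 left).
July has 31 days (49 left).
August has 31 days (18 left).
18 days into September → 2069-09-18.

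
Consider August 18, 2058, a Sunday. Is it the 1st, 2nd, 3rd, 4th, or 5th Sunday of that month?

Day 18 falls in week ⌈18/7⌉ of the month.
Days 1–7 hold the 1st Sunday, 8–14 the 2nd, 15–21 the 3rd, 22–28 the 4th, 29–31 the 5th.
18 is in the range for the 3rd.

3rd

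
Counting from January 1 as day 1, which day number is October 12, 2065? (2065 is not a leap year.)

Days in months before October: 31 + 28 + 31 + 30 + 31 + 30 + 31 + 31 + 30 = 273.
Plus 12 days into October → day 285.

285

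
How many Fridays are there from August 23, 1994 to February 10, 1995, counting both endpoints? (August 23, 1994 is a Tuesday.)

August 23, 1994 is a Tuesday; the first Friday on or after it is August 26, 1994 (3 days later).
From August 26, 1994 to February 10, 1995: 5 + 30 + 31 + 30 + 31 + 31 + 10 = 168 days (rest of August, September, October, November, December, January, February).
168 ÷ 7 = 24 full weeks with remainder 0, so 24 more Fridays after the first → 25.

25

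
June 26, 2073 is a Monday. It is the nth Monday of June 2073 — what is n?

Day 26 falls in week ⌈26/7⌉ of the month.
Days 1–7 hold the 1st Monday, 8–14 the 2nd, 15–21 the 3rd, 22–28 the 4th, 29–31 the 5th.
26 is in the range for the 4th.

4th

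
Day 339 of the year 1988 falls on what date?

January has 31 days (339 − 31 = 308 remain).
February has 29 days (308 − 29 = 279 remain).
March has 31 days (279 − 31 = 248 remain).
April has 30 days (248 − 30 = 218 remain).
May has 31 days (218 − 31 = 187 remain).
June has 30 days (187 − 30 = 157 remain).
July has 31 days (157 − 31 = 126 remain).
August has 31 days (126 − 31 = 95 remain).
September has 30 days (95 − 30 = 65 remain).
October has 31 days (65 − 31 = 34 remain).
November has 30 days (34 − 30 = 4 remain).
4 into December → December 4.

4 December 1988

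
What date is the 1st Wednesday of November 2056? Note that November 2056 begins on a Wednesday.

November 2056 begins on a Wednesday, so the first Wednesday is November 1.

November 1, 2056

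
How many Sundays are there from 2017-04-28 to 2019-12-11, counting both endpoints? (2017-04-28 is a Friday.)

137

2017-04-28 is a Friday; the first Sunday on or after it is 2017-04-30 (2 days later).
From 2017-04-30 to 2019-12-11: 245 + 365 + 345 = 955 days (rest of 2017, 2018, to 2019-12-11 in 2019).
955 ÷ 7 = 136 full weeks with remainder 3, so 136 more Sundays after the first → 137.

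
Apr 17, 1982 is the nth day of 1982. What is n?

Days in months before Apr: 31 + 28 + 31 = 90.
Plus 17 days into Apr → day 107.

107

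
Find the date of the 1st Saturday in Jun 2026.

Jun 6, 2026

The first Saturday of Jun 2026 is Jun 6.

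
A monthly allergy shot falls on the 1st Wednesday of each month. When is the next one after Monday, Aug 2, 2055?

Aug 4, 2055

Aug 2055 starts on a Sunday, so its 1st Wednesday is Aug 4, 2055 (3 days in).
Aug 4, 2055 is after Aug 2, 2055, so that is the next one.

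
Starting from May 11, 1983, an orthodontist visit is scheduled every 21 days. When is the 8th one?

The 8th occurrence is 7 intervals after the first: 7 × 21 = 147 days after May 11, 1983.
May has 31 days — 20 days to the end of May leaves 127.
June has 30 days (97 left).
July has 31 days (66 left).
August has 31 days (35 left).
September has 30 days (5 left).
5 days into October → October 5, 1983.

October 5, 1983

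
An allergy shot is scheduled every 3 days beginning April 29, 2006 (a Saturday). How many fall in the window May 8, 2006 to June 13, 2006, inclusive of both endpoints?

13

Occurrences land 3·i days after April 29, 2006 for i = 0, 1, 2, …
May 8, 2006 is 9 days after the start; 9 ÷ 3 = 3 remainder 0. First occurrence in the window: #4 on May 8, 2006 (3×3 = 9 days in).
June 13, 2006 is 45 days after the start; 45 ÷ 3 = 15 remainder 0. Last occurrence in the window: #16 on June 13, 2006.
Occurrences #4 through #16: 13 in total.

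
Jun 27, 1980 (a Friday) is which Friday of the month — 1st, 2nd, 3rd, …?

Day 27 falls in week ⌈27/7⌉ of the month.
Days 1–7 hold the 1st Friday, 8–14 the 2nd, 15–21 the 3rd, 22–28 the 4th, 29–31 the 5th.
27 is in the range for the 4th.

4th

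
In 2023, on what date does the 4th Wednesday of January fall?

25 January 2023

The first Wednesday of January 2023 is January 4.
The 4th Wednesday is 3 weeks later: 4 + 21 = 25.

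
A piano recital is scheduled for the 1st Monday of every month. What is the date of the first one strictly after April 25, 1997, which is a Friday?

May 5, 1997

April 1997 starts on a Tuesday, so its 1st Monday is April 7, 1997 (6 days in).
That is not after April 25, 1997, so look at May 1997.
May 1997 starts on a Thursday, so its 1st Monday is May 5, 1997 (4 days in).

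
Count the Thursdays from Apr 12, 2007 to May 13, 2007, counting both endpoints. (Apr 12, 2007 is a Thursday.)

Apr 12, 2007 is a Thursday; the first Thursday on or after it is Apr 12, 2007.
From Apr 12, 2007 to May 13, 2007: 18 + 13 = 31 days (rest of Apr, May).
31 ÷ 7 = 4 full weeks with remainder 3, so 4 more Thursdays after the first → 5.

5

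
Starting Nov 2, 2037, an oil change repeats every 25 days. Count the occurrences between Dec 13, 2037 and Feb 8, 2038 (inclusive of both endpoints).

Occurrences land 25·i days after Nov 2, 2037 for i = 0, 1, 2, …
Dec 13, 2037 is 41 days after the start; 41 ÷ 25 = 1 remainder 16; since the remainder is 16, round up to i = 2. First occurrence in the window: #3 on Dec 22, 2037 (2×25 = 50 days in).
Feb 8, 2038 is 98 days after the start; 98 ÷ 25 = 3 remainder 23. Last occurrence in the window: #4 on Jan 16, 2038.
Occurrences #3 through #4: 2 in total.

2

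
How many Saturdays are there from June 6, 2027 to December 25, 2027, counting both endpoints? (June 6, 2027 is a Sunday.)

29

June 6, 2027 is a Sunday; the first Saturday on or after it is June 12, 2027 (6 days later).
From June 12, 2027 to December 25, 2027: 18 + 31 + 31 + 30 + 31 + 30 + 25 = 196 days (rest of June, July, August, September, October, November, December).
196 ÷ 7 = 28 full weeks with remainder 0, so 28 more Saturdays after the first → 29.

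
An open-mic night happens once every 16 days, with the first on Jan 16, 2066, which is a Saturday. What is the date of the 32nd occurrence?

The 32nd occurrence is 31 intervals after the first: 31 × 16 = 496 days after Jan 16, 2066.
Jan has 31 days — 15 days to the end of Jan leaves 481.
From end of Jan to end of 2066 is 334 days (147 left).
Jan has 31 days (116 left).
Feb has 28 days (88 left).
Mar has 31 days (57 left).
Apr has 30 days (27 left).
27 days into May → May 27, 2067.

May 27, 2067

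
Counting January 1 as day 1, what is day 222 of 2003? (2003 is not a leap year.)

10 August 2003

January has 31 days (222 − 31 = 191 remain).
February has 28 days (191 − 28 = 163 remain).
March has 31 days (163 − 31 = 132 remain).
April has 30 days (132 − 30 = 102 remain).
May has 31 days (102 − 31 = 71 remain).
June has 30 days (71 − 30 = 41 remain).
July has 31 days (41 − 31 = 10 remain).
10 into August → August 10.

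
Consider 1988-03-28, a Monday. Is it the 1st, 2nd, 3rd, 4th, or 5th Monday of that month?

Day 28 falls in week ⌈28/7⌉ of the month.
Days 1–7 hold the 1st Monday, 8–14 the 2nd, 15–21 the 3rd, 22–28 the 4th, 29–31 the 5th.
28 is in the range for the 4th.

4th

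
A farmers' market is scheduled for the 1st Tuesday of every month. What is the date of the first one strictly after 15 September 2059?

September 2059 starts on a Monday, so its 1st Tuesday is 2 September 2059 (1 day in).
That is not after 15 September 2059, so look at October 2059.
October 2059 starts on a Wednesday, so its 1st Tuesday is 7 October 2059 (6 days in).

7 October 2059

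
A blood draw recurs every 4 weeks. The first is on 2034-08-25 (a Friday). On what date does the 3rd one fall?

The 3rd occurrence is 2 intervals after the first: 2 × 28 = 56 days after 2034-08-25.
August has 31 days — 6 days to the end of August leaves 50.
September has 30 days (20 left).
20 days into October → 2034-10-20.

2034-10-20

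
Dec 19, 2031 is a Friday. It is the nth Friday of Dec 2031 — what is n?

3rd

Day 19 falls in week ⌈19/7⌉ of the month.
Days 1–7 hold the 1st Friday, 8–14 the 2nd, 15–21 the 3rd, 22–28 the 4th, 29–31 the 5th.
19 is in the range for the 3rd.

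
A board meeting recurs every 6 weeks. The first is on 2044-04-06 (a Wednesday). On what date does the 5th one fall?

2044-09-21

The 5th occurrence is 4 intervals after the first: 4 × 42 = 168 days after 2044-04-06.
April has 30 days — 24 days to the end of April leaves 144.
May has 31 days (113 left).
June has 30 days (83 left).
July has 31 days (52 left).
August has 31 days (21 left).
21 days into September → 2044-09-21.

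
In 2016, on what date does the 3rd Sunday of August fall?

August 2016 begins on a Monday, so the first Sunday is August 7 (6 days later).
The 3rd Sunday is 2 weeks later: 7 + 14 = 21.

2016-08-21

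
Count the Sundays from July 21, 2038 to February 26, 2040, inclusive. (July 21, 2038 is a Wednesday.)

84

July 21, 2038 is a Wednesday; the first Sunday on or after it is July 25, 2038 (4 days later).
From July 25, 2038 to February 26, 2040: 159 + 365 + 57 = 581 days (rest of 2038, 2039, to February 26, 2040 in 2040).
581 ÷ 7 = 83 full weeks with remainder 0, so 83 more Sundays after the first → 84.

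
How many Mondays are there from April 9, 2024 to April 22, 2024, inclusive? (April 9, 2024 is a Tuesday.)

2

April 9, 2024 is a Tuesday; the first Monday on or after it is April 15, 2024 (6 days later).
From April 15, 2024 to April 22, 2024 is 22 − 15 = 7 days.
7 ÷ 7 = 1 full weeks with remainder 0, so 1 more Mondays after the first → 2.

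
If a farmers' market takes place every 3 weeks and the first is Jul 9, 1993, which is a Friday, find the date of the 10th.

Jan 14, 1994

The 10th occurrence is 9 intervals after the first: 9 × 21 = 189 days after Jul 9, 1993.
Jul has 31 days — 22 days to the end of Jul leaves 167.
Aug has 31 days (136 left).
Sep has 30 days (106 left).
Oct has 31 days (75 left).
Nov has 30 days (45 left).
Dec has 31 days (14 left).
14 days into Jan → Jan 14, 1994.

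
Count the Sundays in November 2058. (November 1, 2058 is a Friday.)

November 1, 2058 is a Friday; the first Sunday on or after it is November 3, 2058 (2 days later).
From November 3, 2058 to November 30, 2058 is 30 − 3 = 27 days.
27 ÷ 7 = 3 full weeks with remainder 6, so 3 more Sundays after the first → 4.

4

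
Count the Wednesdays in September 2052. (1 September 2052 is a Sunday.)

4

1 September 2052 is a Sunday; the first Wednesday on or after it is 4 September 2052 (3 days later).
From 4 September 2052 to 30 September 2052 is 30 − 4 = 26 days.
26 ÷ 7 = 3 full weeks with remainder 5, so 3 more Wednesdays after the first → 4.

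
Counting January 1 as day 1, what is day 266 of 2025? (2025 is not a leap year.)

23 September 2025

January has 31 days (266 − 31 = 235 remain).
February has 28 days (235 − 28 = 207 remain).
March has 31 days (207 − 31 = 176 remain).
April has 30 days (176 − 30 = 146 remain).
May has 31 days (146 − 31 = 115 remain).
June has 30 days (115 − 30 = 85 remain).
July has 31 days (85 − 31 = 54 remain).
August has 31 days (54 − 31 = 23 remain).
23 into September → September 23.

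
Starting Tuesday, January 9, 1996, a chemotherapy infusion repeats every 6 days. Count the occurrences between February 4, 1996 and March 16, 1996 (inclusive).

Occurrences land 6·i days after January 9, 1996 for i = 0, 1, 2, …
February 4, 1996 is 26 days after the start; 26 ÷ 6 = 4 remainder 2; since the remainder is 2, round up to i = 5. First occurrence in the window: #6 on February 8, 1996 (5×6 = 30 days in).
March 16, 1996 is 67 days after the start; 67 ÷ 6 = 11 remainder 1. Last occurrence in the window: #12 on March 15, 1996.
Occurrences #6 through #12: 7 in total.

7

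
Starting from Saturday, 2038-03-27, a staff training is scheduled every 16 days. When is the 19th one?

The 19th occurrence is 18 intervals after the first: 18 × 16 = 288 days after 2038-03-27.
March has 31 days — 4 days to the end of March leaves 284.
April has 30 days (254 left).
May has 31 days (223 left).
June has 30 days (193 left).
July has 31 days (162 left).
August has 31 days (131 left).
September has 30 days (101 left).
October has 31 days (70 left).
November has 30 days (40 left).
December has 31 days (9 left).
9 days into January → 2039-01-09.

2039-01-09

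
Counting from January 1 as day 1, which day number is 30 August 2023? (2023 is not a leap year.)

242

Days in months before August: 31 + 28 + 31 + 30 + 31 + 30 + 31 = 212.
Plus 30 days into August → day 242.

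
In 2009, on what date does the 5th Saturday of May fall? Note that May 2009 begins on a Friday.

May 2009 begins on a Friday, so the first Saturday is May 2 (1 day later).
The 5th Saturday is 4 weeks later: 2 + 28 = 30.

2009-05-30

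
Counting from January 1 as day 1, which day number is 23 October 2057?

296

Days in months before October: 31 + 28 + 31 + 30 + 31 + 30 + 31 + 31 + 30 = 273.
Plus 23 days into October → day 296.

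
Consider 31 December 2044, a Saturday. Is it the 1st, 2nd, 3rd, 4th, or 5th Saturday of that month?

5th

Day 31 falls in week ⌈31/7⌉ of the month.
Days 1–7 hold the 1st Saturday, 8–14 the 2nd, 15–21 the 3rd, 22–28 the 4th, 29–31 the 5th.
31 is in the range for the 5th.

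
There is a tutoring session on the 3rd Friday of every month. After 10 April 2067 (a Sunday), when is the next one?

15 April 2067

April 2067 starts on a Friday; its first Friday is the 1st, so the 3rd Friday is the 15th — 15 April 2067.
15 April 2067 is after 10 April 2067, so that is the next one.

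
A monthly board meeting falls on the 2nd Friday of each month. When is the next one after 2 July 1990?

July 1990 starts on a Sunday; its first Friday is the 6th, so the 2nd Friday is the 13th — 13 July 1990.
13 July 1990 is after 2 July 1990, so that is the next one.

13 July 1990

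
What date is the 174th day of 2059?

January has 31 days (174 − 31 = 143 remain).
February has 28 days (143 − 28 = 115 remain).
March has 31 days (115 − 31 = 84 remain).
April has 30 days (84 − 30 = 54 remain).
May has 31 days (54 − 31 = 23 remain).
23 into June → June 23.

2059-06-23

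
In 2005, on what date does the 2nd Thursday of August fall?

August 11, 2005

The first Thursday of August 2005 is August 4.
The 2nd Thursday is 1 weeks later: 4 + 7 = 11.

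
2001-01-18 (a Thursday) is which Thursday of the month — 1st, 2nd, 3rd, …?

3rd

Day 18 falls in week ⌈18/7⌉ of the month.
Days 1–7 hold the 1st Thursday, 8–14 the 2nd, 15–21 the 3rd, 22–28 the 4th, 29–31 the 5th.
18 is in the range for the 3rd.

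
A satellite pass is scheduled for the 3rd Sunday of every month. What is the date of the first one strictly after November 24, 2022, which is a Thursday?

December 18, 2022

November 2022 starts on a Tuesday; its first Sunday is the 6th, so the 3rd Sunday is the 20th — November 20, 2022.
That is not after November 24, 2022, so look at December 2022.
December 2022 starts on a Thursday; its first Sunday is the 4th, so the 3rd Sunday is the 18th — December 18, 2022.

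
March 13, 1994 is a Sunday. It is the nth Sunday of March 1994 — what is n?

2nd

Day 13 falls in week ⌈13/7⌉ of the month.
Days 1–7 hold the 1st Sunday, 8–14 the 2nd, 15–21 the 3rd, 22–28 the 4th, 29–31 the 5th.
13 is in the range for the 2nd.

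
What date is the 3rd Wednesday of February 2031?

February 2031 begins on a Saturday, so the first Wednesday is February 5 (4 days later).
The 3rd Wednesday is 2 weeks later: 5 + 14 = 19.

February 19, 2031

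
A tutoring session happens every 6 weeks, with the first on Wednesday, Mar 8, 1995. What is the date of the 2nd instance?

The 2nd occurrence is 1 interval after the first: 1 × 42 = 42 days after Mar 8, 1995.
Mar has 31 days — 23 days to the end of Mar leaves 19.
19 days into Apr → Apr 19, 1995.

Apr 19, 1995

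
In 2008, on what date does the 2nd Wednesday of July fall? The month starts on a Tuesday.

2008-07-09

July 2008 begins on a Tuesday, so the first Wednesday is July 2 (1 day later).
The 2nd Wednesday is 1 weeks later: 2 + 7 = 9.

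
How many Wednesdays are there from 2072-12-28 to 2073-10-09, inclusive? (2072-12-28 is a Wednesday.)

2072-12-28 is a Wednesday; the first Wednesday on or after it is 2072-12-28.
From 2072-12-28 to 2073-10-09: 3 + 31 + 28 + 31 + 30 + 31 + 30 + 31 + 31 + 30 + 9 = 285 days (rest of December, January, February, March, April, May, June, July, August, September, October).
285 ÷ 7 = 40 full weeks with remainder 5, so 40 more Wednesdays after the first → 41.

41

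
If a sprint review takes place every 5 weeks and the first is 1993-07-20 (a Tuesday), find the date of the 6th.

1994-01-11

The 6th occurrence is 5 intervals after the first: 5 × 35 = 175 days after 1993-07-20.
July has 31 days — 11 days to the end of July leaves 164.
August has 31 days (133 left).
September has 30 days (103 left).
October has 31 days (72 left).
November has 30 days (42 left).
December has 31 days (11 left).
11 days into January → 1994-01-11.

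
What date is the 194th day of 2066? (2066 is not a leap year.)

January has 31 days (194 − 31 = 163 remain).
February has 28 days (163 − 28 = 135 remain).
March has 31 days (135 − 31 = 104 remain).
April has 30 days (104 − 30 = 74 remain).
May has 31 days (74 − 31 = 43 remain).
June has 30 days (43 − 30 = 13 remain).
13 into July → July 13.

13 July 2066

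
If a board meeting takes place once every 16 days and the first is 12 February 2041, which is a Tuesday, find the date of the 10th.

The 10th occurrence is 9 intervals after the first: 9 × 16 = 144 days after 12 February 2041.
February has 28 days — 16 days to the end of February leaves 128.
March has 31 days (97 left).
April has 30 days (67 left).
May has 31 days (36 left).
June has 30 days (6 left).
6 days into July → 6 July 2041.

6 July 2041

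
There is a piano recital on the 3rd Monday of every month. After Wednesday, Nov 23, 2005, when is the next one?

Nov 2005 starts on a Tuesday; its first Monday is the 7th, so the 3rd Monday is the 21st — Nov 21, 2005.
That is not after Nov 23, 2005, so look at Dec 2005.
Dec 2005 starts on a Thursday; its first Monday is the 5th, so the 3rd Monday is the 19th — Dec 19, 2005.

Dec 19, 2005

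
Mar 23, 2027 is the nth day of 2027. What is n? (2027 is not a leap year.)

Days in months before Mar: 31 + 28 = 59.
Plus 23 days into Mar → day 82.

82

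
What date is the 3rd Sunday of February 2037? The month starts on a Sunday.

February 2037 begins on a Sunday, so the first Sunday is February 1.
The 3rd Sunday is 2 weeks later: 1 + 14 = 15.

15 February 2037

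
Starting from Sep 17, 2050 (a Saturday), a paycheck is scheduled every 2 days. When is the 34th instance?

Nov 22, 2050

The 34th occurrence is 33 intervals after the first: 33 × 2 = 66 days after Sep 17, 2050.
Sep has 30 days — 13 days to the end of Sep leaves 53.
Oct has 31 days (22 left).
22 days into Nov → Nov 22, 2050.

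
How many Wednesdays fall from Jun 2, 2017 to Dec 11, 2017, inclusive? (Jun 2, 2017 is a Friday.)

Jun 2, 2017 is a Friday; the first Wednesday on or after it is Jun 7, 2017 (5 days later).
From Jun 7, 2017 to Dec 11, 2017: 23 + 31 + 31 + 30 + 31 + 30 + 11 = 187 days (rest of Jun, Jul, Aug, Sep, Oct, Nov, Dec).
187 ÷ 7 = 26 full weeks with remainder 5, so 26 more Wednesdays after the first → 27.

27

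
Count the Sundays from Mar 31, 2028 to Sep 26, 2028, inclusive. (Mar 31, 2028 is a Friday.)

Mar 31, 2028 is a Friday; the first Sunday on or after it is Apr 2, 2028 (2 days later).
From Apr 2, 2028 to Sep 26, 2028: 28 + 31 + 30 + 31 + 31 + 26 = 177 days (rest of Apr, May, Jun, Jul, Aug, Sep).
177 ÷ 7 = 25 full weeks with remainder 2, so 25 more Sundays after the first → 26.

26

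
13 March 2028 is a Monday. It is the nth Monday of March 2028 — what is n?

2nd

Day 13 falls in week ⌈13/7⌉ of the month.
Days 1–7 hold the 1st Monday, 8–14 the 2nd, 15–21 the 3rd, 22–28 the 4th, 29–31 the 5th.
13 is in the range for the 2nd.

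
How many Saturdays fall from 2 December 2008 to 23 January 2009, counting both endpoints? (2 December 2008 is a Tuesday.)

2 December 2008 is a Tuesday; the first Saturday on or after it is 6 December 2008 (4 days later).
From 6 December 2008 to 23 January 2009: 25 + 23 = 48 days (rest of December, January).
48 ÷ 7 = 6 full weeks with remainder 6, so 6 more Saturdays after the first → 7.

7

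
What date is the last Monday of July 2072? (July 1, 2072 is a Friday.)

2072-07-25

July 2072 begins on a Friday, so the first Monday is July 4 (3 days later).
July 2072 has 31 days. Adding weeks: 4, 11, 18, 25 — the last one ≤ 31 is the 25th.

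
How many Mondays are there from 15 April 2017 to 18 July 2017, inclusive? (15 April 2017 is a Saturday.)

14

15 April 2017 is a Saturday; the first Monday on or after it is 17 April 2017 (2 days later).
From 17 April 2017 to 18 July 2017: 13 + 31 + 30 + 18 = 92 days (rest of April, May, June, July).
92 ÷ 7 = 13 full weeks with remainder 1, so 13 more Mondays after the first → 14.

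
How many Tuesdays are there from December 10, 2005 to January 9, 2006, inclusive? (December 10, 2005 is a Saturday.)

4

December 10, 2005 is a Saturday; the first Tuesday on or after it is December 13, 2005 (3 days later).
From December 13, 2005 to January 9, 2006: 18 + 9 = 27 days (rest of December, January).
27 ÷ 7 = 3 full weeks with remainder 6, so 3 more Tuesdays after the first → 4.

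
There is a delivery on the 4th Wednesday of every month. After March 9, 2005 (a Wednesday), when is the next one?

March 2005 starts on a Tuesday; its first Wednesday is the 2nd, so the 4th Wednesday is the 23rd — March 23, 2005.
March 23, 2005 is after March 9, 2005, so that is the next one.

March 23, 2005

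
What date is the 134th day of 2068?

2068-05-13

January has 31 days (134 − 31 = 103 remain).
February has 29 days (103 − 29 = 74 remain).
March has 31 days (74 − 31 = 43 remain).
April has 30 days (43 − 30 = 13 remain).
13 into May → May 13.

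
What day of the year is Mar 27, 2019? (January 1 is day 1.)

86

Days in months before Mar: 31 + 28 = 59.
Plus 27 days into Mar → day 86.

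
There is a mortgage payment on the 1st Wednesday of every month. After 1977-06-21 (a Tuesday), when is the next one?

June 1977 starts on a Wednesday, so its 1st Wednesday is 1977-06-01.
That is not after 1977-06-21, so look at July 1977.
July 1977 starts on a Friday, so its 1st Wednesday is 1977-07-06 (5 days in).

1977-07-06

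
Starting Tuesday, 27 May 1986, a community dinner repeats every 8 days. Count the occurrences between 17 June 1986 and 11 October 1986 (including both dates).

15

Occurrences land 8·i days after 27 May 1986 for i = 0, 1, 2, …
17 June 1986 is 21 days after the start; 21 ÷ 8 = 2 remainder 5; since the remainder is 5, round up to i = 3. First occurrence in the window: #4 on 20 June 1986 (3×8 = 24 days in).
11 October 1986 is 137 days after the start; 137 ÷ 8 = 17 remainder 1. Last occurrence in the window: #18 on 10 October 1986.
Occurrences #4 through #18: 15 in total.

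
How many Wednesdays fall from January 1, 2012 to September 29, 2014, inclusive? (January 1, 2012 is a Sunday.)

January 1, 2012 is a Sunday; the first Wednesday on or after it is January 4, 2012 (3 days later).
From January 4, 2012 to September 29, 2014: 362 + 365 + 272 = 999 days (rest of 2012, 2013, to September 29, 2014 in 2014).
999 ÷ 7 = 142 full weeks with remainder 5, so 142 more Wednesdays after the first → 143.

143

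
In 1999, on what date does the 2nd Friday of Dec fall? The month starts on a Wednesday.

Dec 1999 begins on a Wednesday, so the first Friday is Dec 3 (2 days later).
The 2nd Friday is 1 weeks later: 3 + 7 = 10.

Dec 10, 1999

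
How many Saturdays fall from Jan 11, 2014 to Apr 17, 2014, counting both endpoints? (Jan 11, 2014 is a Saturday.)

14

Jan 11, 2014 is a Saturday; the first Saturday on or after it is Jan 11, 2014.
From Jan 11, 2014 to Apr 17, 2014: 20 + 28 + 31 + 17 = 96 days (rest of Jan, Feb, Mar, Apr).
96 ÷ 7 = 13 full weeks with remainder 5, so 13 more Saturdays after the first → 14.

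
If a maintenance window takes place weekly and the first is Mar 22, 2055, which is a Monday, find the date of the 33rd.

The 33rd occurrence is 32 intervals after the first: 32 × 7 = 224 days after Mar 22, 2055.
Mar has 31 days — 9 days to the end of Mar leaves 215.
Apr has 30 days (185 left).
May has 31 days (154 left).
Jun has 30 days (124 left).
Jul has 31 days (93 left).
Aug has 31 days (62 left).
Sep has 30 days (32 left).
Oct has 31 days (1 left).
1 day into Nov → Nov 1, 2055.

Nov 1, 2055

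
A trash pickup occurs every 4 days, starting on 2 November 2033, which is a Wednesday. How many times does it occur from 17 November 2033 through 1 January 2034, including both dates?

12

Occurrences land 4·i days after 2 November 2033 for i = 0, 1, 2, …
17 November 2033 is 15 days after the start; 15 ÷ 4 = 3 remainder 3; since the remainder is 3, round up to i = 4. First occurrence in the window: #5 on 18 November 2033 (4×4 = 16 days in).
1 January 2034 is 60 days after the start; 60 ÷ 4 = 15 remainder 0. Last occurrence in the window: #16 on 1 January 2034.
Occurrences #5 through #16: 12 in total.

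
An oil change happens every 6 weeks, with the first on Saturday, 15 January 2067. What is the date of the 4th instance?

The 4th occurrence is 3 intervals after the first: 3 × 42 = 126 days after 15 January 2067.
January has 31 days — 16 days to the end of January leaves 110.
February has 28 days (82 left).
March has 31 days (51 left).
April has 30 days (21 left).
21 days into May → 21 May 2067.

21 May 2067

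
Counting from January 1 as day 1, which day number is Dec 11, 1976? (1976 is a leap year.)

Days in months before Dec: 31 + 29 + 31 + 30 + 31 + 30 + 31 + 31 + 30 + 31 + 30 = 335.
Plus 11 days into Dec → day 346.

346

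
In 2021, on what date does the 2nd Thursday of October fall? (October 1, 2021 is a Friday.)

14 October 2021

October 2021 begins on a Friday, so the first Thursday is October 7 (6 days later).
The 2nd Thursday is 1 weeks later: 7 + 7 = 14.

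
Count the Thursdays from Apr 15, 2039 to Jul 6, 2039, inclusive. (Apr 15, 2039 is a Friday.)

11

Apr 15, 2039 is a Friday; the first Thursday on or after it is Apr 21, 2039 (6 days later).
From Apr 21, 2039 to Jul 6, 2039: 9 + 31 + 30 + 6 = 76 days (rest of Apr, May, Jun, Jul).
76 ÷ 7 = 10 full weeks with remainder 6, so 10 more Thursdays after the first → 11.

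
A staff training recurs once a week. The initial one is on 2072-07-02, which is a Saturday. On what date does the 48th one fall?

The 48th occurrence is 47 intervals after the first: 47 × 7 = 329 days after 2072-07-02.
July has 31 days — 29 days to the end of July leaves 300.
August has 31 days (269 left).
September has 30 days (239 left).
October has 31 days (208 left).
November has 30 days (178 left).
December has 31 days (147 left).
January has 31 days (116 left).
February has 28 days (88 left).
March has 31 days (57 left).
April has 30 days (27 left).
27 days into May → 2073-05-27.

2073-05-27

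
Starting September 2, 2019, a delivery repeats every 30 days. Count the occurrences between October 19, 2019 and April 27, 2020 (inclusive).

Occurrences land 30·i days after September 2, 2019 for i = 0, 1, 2, …
October 19, 2019 is 47 days after the start; 47 ÷ 30 = 1 remainder 17; since the remainder is 17, round up to i = 2. First occurrence in the window: #3 on November 1, 2019 (2×30 = 60 days in).
April 27, 2020 is 238 days after the start; 238 ÷ 30 = 7 remainder 28. Last occurrence in the window: #8 on March 30, 2020.
Occurrences #3 through #8: 6 in total.

6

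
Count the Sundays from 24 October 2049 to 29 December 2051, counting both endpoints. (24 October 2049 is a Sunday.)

114

24 October 2049 is a Sunday; the first Sunday on or after it is 24 October 2049.
From 24 October 2049 to 29 December 2051: 68 + 365 + 363 = 796 days (rest of 2049, 2050, to 29 December 2051 in 2051).
796 ÷ 7 = 113 full weeks with remainder 5, so 113 more Sundays after the first → 114.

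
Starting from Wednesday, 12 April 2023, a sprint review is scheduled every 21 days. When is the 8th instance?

6 September 2023

The 8th occurrence is 7 intervals after the first: 7 × 21 = 147 days after 12 April 2023.
April has 30 days — 18 days to the end of April leaves 129.
May has 31 days (98 left).
June has 30 days (68 left).
July has 31 days (37 left).
August has 31 days (6 left).
6 days into September → 6 September 2023.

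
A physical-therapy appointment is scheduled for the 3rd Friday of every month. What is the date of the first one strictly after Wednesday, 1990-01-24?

January 1990 starts on a Monday; its first Friday is the 5th, so the 3rd Friday is the 19th — 1990-01-19.
That is not after 1990-01-24, so look at February 1990.
February 1990 starts on a Thursday; its first Friday is the 2nd, so the 3rd Friday is the 16th — 1990-02-16.

1990-02-16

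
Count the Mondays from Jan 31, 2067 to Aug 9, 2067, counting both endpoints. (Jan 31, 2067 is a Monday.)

Jan 31, 2067 is a Monday; the first Monday on or after it is Jan 31, 2067.
From Jan 31, 2067 to Aug 9, 2067: 0 + 28 + 31 + 30 + 31 + 30 + 31 + 9 = 190 days (rest of Jan, Feb, Mar, Apr, May, Jun, Jul, Aug).
190 ÷ 7 = 27 full weeks with remainder 1, so 27 more Mondays after the first → 28.

28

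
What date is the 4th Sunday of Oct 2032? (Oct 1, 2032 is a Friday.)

Oct 24, 2032

Oct 2032 begins on a Friday, so the first Sunday is Oct 3 (2 days later).
The 4th Sunday is 3 weeks later: 3 + 21 = 24.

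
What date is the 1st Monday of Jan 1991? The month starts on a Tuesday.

Jan 7, 1991

Jan 1991 begins on a Tuesday, so the first Monday is Jan 7 (6 days later).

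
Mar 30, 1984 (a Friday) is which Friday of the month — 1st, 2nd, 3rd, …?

Day 30 falls in week ⌈30/7⌉ of the month.
Days 1–7 hold the 1st Friday, 8–14 the 2nd, 15–21 the 3rd, 22–28 the 4th, 29–31 the 5th.
30 is in the range for the 5th.

5th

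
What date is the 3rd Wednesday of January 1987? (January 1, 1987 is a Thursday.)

1987-01-21

January 1987 begins on a Thursday, so the first Wednesday is January 7 (6 days later).
The 3rd Wednesday is 2 weeks later: 7 + 14 = 21.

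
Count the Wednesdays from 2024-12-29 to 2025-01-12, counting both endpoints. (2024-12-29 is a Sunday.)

2024-12-29 is a Sunday; the first Wednesday on or after it is 2025-01-01 (3 days later).
From 2025-01-01 to 2025-01-12 is 12 − 1 = 11 days.
11 ÷ 7 = 1 full weeks with remainder 4, so 1 more Wednesdays after the first → 2.

2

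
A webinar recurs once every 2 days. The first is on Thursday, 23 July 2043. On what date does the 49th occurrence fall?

27 October 2043

The 49th occurrence is 48 intervals after the first: 48 × 2 = 96 days after 23 July 2043.
July has 31 days — 8 days to the end of July leaves 88.
August has 31 days (57 left).
September has 30 days (27 left).
27 days into October → 27 October 2043.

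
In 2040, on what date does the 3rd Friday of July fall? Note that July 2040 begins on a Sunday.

July 2040 begins on a Sunday, so the first Friday is July 6 (5 days later).
The 3rd Friday is 2 weeks later: 6 + 14 = 20.

20 July 2040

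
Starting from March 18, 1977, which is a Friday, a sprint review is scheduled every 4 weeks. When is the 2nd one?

The 2nd occurrence is 1 interval after the first: 1 × 28 = 28 days after March 18, 1977.
March has 31 days — 13 days to the end of March leaves 15.
15 days into April → April 15, 1977.

April 15, 1977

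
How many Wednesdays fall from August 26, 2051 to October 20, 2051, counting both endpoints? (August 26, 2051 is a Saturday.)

August 26, 2051 is a Saturday; the first Wednesday on or after it is August 30, 2051 (4 days later).
From August 30, 2051 to October 20, 2051: 1 + 30 + 20 = 51 days (rest of August, September, October).
51 ÷ 7 = 7 full weeks with remainder 2, so 7 more Wednesdays after the first → 8.

8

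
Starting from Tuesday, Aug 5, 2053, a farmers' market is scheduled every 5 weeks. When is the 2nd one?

Sep 9, 2053

The 2nd occurrence is 1 interval after the first: 1 × 35 = 35 days after Aug 5, 2053.
Aug has 31 days — 26 days to the end of Aug leaves 9.
9 days into Sep → Sep 9, 2053.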